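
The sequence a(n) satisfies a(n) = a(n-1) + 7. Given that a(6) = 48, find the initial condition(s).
a(6) = a(0) + 6·7, so a(0) = 48 - 42 = 6.

a(0) = 6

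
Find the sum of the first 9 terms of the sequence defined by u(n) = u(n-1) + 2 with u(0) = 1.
Computing the sequence terms: 1, 3, 5, 7, 9, 11, 13, 15, 17
Adding these values together:

81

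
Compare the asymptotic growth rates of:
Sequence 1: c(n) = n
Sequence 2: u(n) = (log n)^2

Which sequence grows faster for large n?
Comparing growth rates:
Growth-rate hierarchy: log n ≺ any polynomial ≺ any exponential cⁿ (c>1) ≺ n! ≺ nⁿ.
polynomial degree 1 dominates polylogarithmic (log n)^2 asymptotically.

c(n) grows faster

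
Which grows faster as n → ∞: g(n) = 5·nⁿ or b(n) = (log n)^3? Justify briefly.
Comparing growth rates:
Growth-rate hierarchy: log n ≺ any polynomial ≺ any exponential cⁿ (c>1) ≺ n! ≺ nⁿ.
super-exponential nⁿ dominates polylogarithmic (log n)^3 asymptotically.

g(n) grows faster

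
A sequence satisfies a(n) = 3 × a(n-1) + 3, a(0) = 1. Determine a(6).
Computing step by step:
a(0) = 1
a(1) = 3 × 1 + 3 = 6
a(2) = 3 × 6 + 3 = 21
a(3) = 3 × 21 + 3 = 66
a(4) = 3 × 66 + 3 = 201
a(5) = 3 × 201 + 3 = 606
a(6) = 3 × 606 + 3 = 1821

1821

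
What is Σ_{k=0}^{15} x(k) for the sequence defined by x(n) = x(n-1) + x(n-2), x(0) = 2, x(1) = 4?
Computing the sequence terms: 2, 4, 6, 10, 16, 26, 42, 68, 110, 178, 288, 466, 754, 1220, 1974, 3194
Adding these values together:

8358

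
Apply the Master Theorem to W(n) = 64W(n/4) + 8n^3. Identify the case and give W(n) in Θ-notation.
Master Theorem template: W(n) = a·W(n/b) + f(n).
Here: a=64, b=4, f(n)=8n^3
Compute log_b(a) = log_4(64) = 3.
f(n) = 8n^3 = Θ(n^3). Case 2: W(n) = Θ(n^3 log n).

Case 2: W(n) = Θ(n^3 log n)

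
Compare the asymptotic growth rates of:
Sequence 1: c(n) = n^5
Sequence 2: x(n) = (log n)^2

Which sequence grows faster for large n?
Comparing growth rates:
Growth-rate hierarchy: log n ≺ any polynomial ≺ any exponential cⁿ (c>1) ≺ n! ≺ nⁿ.
polynomial degree 5 dominates polylogarithmic (log n)^2 asymptotically.

c(n) grows faster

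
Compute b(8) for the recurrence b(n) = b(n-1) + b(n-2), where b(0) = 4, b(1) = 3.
Computing the sequence terms:
4, 3, 7, 10, 17, 27, 44, 71, 115

115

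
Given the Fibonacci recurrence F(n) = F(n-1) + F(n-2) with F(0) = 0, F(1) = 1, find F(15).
Computing the sequence terms:
0, 1, 1, 2, 3, 5, 8, 13, 21, 34, 55, 89, 144, 233, 377, 610

610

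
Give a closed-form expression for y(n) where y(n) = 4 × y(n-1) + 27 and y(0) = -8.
Recurrence: y(n) = 4 × y(n-1) + 27, initial: y(0) = -8.
Try y(n) = A·4ⁿ + C. Substituting: A·4ⁿ + C = 4(A·4ⁿ⁻¹ + C) + 27 = A·4ⁿ + 4C + 27, so C = 4C + 27, giving C = -9. Then y(0) = A - 9 = -8 gives A = 1.

y(n) = 4ⁿ - 9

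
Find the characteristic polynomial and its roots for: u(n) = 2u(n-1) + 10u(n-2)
Substitute u(n) = rⁿ and divide through by rⁿ⁻²: r² - 2r - 10 = 0
Discriminant: 2² + 4·10 = 44, not a perfect square, so by the quadratic formula r = (2 ± √44)/2.
General solution: u(n) = A·r₁ⁿ + B·r₂ⁿ where r₁,r₂ = (2 ± √44)/2

Characteristic: r² - 2r - 10 = 0, Roots: r = (2 ± √44)/2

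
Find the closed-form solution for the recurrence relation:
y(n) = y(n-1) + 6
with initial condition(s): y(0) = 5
Recurrence: y(n) = y(n-1) + 6, initial: y(0) = 5.
Each step adds 6, so y(n) = y(0) + 6n = 6n + 5.

y(n) = 6n + 5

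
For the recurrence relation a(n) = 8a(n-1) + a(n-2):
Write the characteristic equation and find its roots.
Substitute a(n) = rⁿ and divide through by rⁿ⁻²: r² - 8r - 1 = 0
Discriminant: 8² + 4·1 = 68, not a perfect square, so by the quadratic formula r = (8 ± √68)/2.
General solution: a(n) = A·r₁ⁿ + B·r₂ⁿ where r₁,r₂ = (8 ± √68)/2

Characteristic: r² - 8r - 1 = 0, Roots: r = (8 ± √68)/2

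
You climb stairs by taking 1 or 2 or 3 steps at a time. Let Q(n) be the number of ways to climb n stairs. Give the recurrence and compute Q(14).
Condition on the size of the last step (1 to 3): before it there were n-1, …, n-3 stairs climbed, and these cases are disjoint, so Q(n) = Q(n-1) + Q(n-2) + Q(n-3) (order-3 linear recurrence).
Initial conditions by direct count (compositions of i into parts ≤ 3): Q(1) = 1; Q(2) = 2; Q(3) = 4.
Iterating the recurrence: Q(4) = 7, Q(5) = 13, Q(6) = 24, Q(7) = 44, Q(8) = 81, Q(9) = 149, Q(10) = 274, Q(11) = 504, Q(12) = 927, Q(13) = 1705, Q(14) = 3136.

Q(n) = Q(n-1) + Q(n-2) + Q(n-3), Q(1) = 1, Q(2) = 2, Q(3) = 4; Q(14) = 3136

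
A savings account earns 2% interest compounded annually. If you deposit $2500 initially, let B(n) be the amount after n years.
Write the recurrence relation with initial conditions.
Each year the balance grows by 2%, i.e. is multiplied by 1 + 2/100 = 1.02, so B(n) = 1.02 × B(n-1). The initial deposit gives B(0) = 2500.
Unrolling gives the closed form B(n) = 2500 × (1.02)ⁿ.

B(n) = 1.02 × B(n-1), B(0) = 2500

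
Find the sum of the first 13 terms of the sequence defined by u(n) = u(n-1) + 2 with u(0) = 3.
Computing the sequence terms: 3, 5, 7, 9, 11, 13, 15, 17, 19, 21, 23, 25, 27
Adding these values together:

195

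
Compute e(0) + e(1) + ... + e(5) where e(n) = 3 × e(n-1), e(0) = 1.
Computing the sequence terms: 1, 3, 9, 27, 81, 243
Adding these values together:

364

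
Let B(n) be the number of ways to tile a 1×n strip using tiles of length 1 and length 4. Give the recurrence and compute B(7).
Condition on the last tile: it has length 1 (leaving a 1×(n-1) strip) or length 4 (leaving a 1×(n-4) strip), so B(n) = B(n-1) + B(n-4) (order-4 linear recurrence).
For 0 ≤ i < 4 only unit tiles fit, so B(i) = 1.
Iterating the recurrence: B(4) = 2, B(5) = 3, B(6) = 4, B(7) = 5.

B(n) = B(n-1) + B(n-4), with B(i) = 1 for 0 ≤ i < 4; B(7) = 5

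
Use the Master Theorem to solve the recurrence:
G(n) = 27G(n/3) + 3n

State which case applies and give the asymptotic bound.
Master Theorem template: G(n) = a·G(n/b) + f(n).
Here: a=27, b=3, f(n)=3n
Compute log_b(a) = log_3(27) = 3.
f(n) = 3n = O(n^(3-ε)) with ε = 2. Case 1: G(n) = Θ(n^log_b(a)) = Θ(n^3).

Case 1: G(n) = Θ(n^3)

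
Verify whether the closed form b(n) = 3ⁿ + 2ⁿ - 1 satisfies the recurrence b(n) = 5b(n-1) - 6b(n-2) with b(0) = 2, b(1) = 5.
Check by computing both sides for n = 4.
From the recurrence with b(0) = 2, b(1) = 5:
  b(0) = 2, b(1) = 5, b(2) = 13, b(3) = 35, b(4) = 97
  so the recurrence gives b(4) = 97.
From the proposed closed form b(n) = 3ⁿ + 2ⁿ - 1:
  b(4) = 96.
The recurrence gives 97 but the closed form gives 96, so the closed form does not satisfy the recurrence.

No, the closed form is incorrect.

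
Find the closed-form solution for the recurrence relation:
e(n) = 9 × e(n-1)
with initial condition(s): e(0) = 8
Recurrence: e(n) = 9 × e(n-1), initial: e(0) = 8.
Each term is 9 times the previous, so this is geometric with ratio 9. After n steps: e(n) = e(0)·9ⁿ = 8·9ⁿ.

e(n) = 8·9ⁿ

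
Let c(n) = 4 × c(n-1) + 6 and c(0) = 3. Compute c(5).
Computing step by step:
c(0) = 3
c(1) = 4 × 3 + 6 = 18
c(2) = 4 × 18 + 6 = 78
c(3) = 4 × 78 + 6 = 318
c(4) = 4 × 318 + 6 = 1278
c(5) = 4 × 1278 + 6 = 5118

5118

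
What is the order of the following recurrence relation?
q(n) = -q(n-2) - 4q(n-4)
The order is the largest lag k for which q(n-k) appears. Here the deepest term is q(n-4), so the order is 4.

Order 4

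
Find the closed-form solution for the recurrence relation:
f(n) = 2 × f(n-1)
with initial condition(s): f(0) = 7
Recurrence: f(n) = 2 × f(n-1), initial: f(0) = 7.
Each term is 2 times the previous, so this is geometric with ratio 2. After n steps: f(n) = f(0)·2ⁿ = 7·2ⁿ.

f(n) = 7·2ⁿ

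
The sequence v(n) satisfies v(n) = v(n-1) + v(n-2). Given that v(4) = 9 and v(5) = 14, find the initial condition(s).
Work backwards using v(k) = v(k+2) - v(k+1):
v(3) = v(5) - v(4) = 14 - 9 = 5
v(2) = v(4) - v(3) = 9 - 5 = 4
v(1) = v(3) - v(2) = 5 - 4 = 1
v(0) = v(2) - v(1) = 4 - 1 = 3

v(0) = 3, v(1) = 1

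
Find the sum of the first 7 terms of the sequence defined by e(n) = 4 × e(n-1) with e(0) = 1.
Computing the sequence terms: 1, 4, 16, 64, 256, 1024, 4096
Adding these values together:

5461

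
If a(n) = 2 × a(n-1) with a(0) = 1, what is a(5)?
Computing step by step:
a(0) = 1
a(1) = 2 × 1 = 2
a(2) = 2 × 2 = 4
a(3) = 2 × 4 = 8
a(4) = 2 × 8 = 16
a(5) = 2 × 16 = 32

32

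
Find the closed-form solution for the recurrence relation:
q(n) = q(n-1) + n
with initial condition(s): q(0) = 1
Recurrence: q(n) = q(n-1) + n, initial: q(0) = 1.
Telescoping: q(n) = q(0) + Σᵢ₌₁ⁿ i = 1 + n(n+1)/2.

q(n) = n(n+1)/2 + 1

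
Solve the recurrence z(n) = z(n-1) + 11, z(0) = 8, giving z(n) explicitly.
Recurrence: z(n) = z(n-1) + 11, initial: z(0) = 8.
Each step adds 11, so z(n) = z(0) + 11n = 11n + 8.

z(n) = 11n + 8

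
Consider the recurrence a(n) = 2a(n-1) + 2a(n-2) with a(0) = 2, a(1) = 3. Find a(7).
Computing the sequence terms:
2, 3, 10, 26, 72, 196, 536, 1464

1464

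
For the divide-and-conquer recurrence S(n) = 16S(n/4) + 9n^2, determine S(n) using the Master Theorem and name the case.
Master Theorem template: S(n) = a·S(n/b) + f(n).
Here: a=16, b=4, f(n)=9n^2
Compute log_b(a) = log_4(16) = 2.
f(n) = 9n^2 = Θ(n^2). Case 2: S(n) = Θ(n^2 log n).

Case 2: S(n) = Θ(n^2 log n)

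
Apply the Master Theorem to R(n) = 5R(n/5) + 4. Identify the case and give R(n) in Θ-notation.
Master Theorem template: R(n) = a·R(n/b) + f(n).
Here: a=5, b=5, f(n)=4
Compute log_b(a) = log_5(5) = 1.
f(n) = 4 = O(n^(1-ε)) with ε = 1. Case 1: R(n) = Θ(n^log_b(a)) = Θ(n).

Case 1: R(n) = Θ(n)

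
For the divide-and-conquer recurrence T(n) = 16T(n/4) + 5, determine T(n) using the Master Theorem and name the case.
Master Theorem template: T(n) = a·T(n/b) + f(n).
Here: a=16, b=4, f(n)=5
Compute log_b(a) = log_4(16) = 2.
f(n) = 5 = O(n^(2-ε)) with ε = 2. Case 1: T(n) = Θ(n^log_b(a)) = Θ(n^2).

Case 1: T(n) = Θ(n^2)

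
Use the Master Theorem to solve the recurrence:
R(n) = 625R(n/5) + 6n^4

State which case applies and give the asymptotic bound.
Master Theorem template: R(n) = a·R(n/b) + f(n).
Here: a=625, b=5, f(n)=6n^4
Compute log_b(a) = log_5(625) = 4.
f(n) = 6n^4 = Θ(n^4). Case 2: R(n) = Θ(n^4 log n).

Case 2: R(n) = Θ(n^4 log n)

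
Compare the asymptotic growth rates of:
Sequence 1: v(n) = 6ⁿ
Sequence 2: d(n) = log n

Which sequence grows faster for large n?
Comparing growth rates:
Growth-rate hierarchy: log n ≺ any polynomial ≺ any exponential cⁿ (c>1) ≺ n! ≺ nⁿ.
exponential base 6 dominates logarithmic asymptotically.

v(n) grows faster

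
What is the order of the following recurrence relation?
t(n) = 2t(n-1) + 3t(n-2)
The order is the largest lag k for which t(n-k) appears. Here the deepest term is t(n-2), so the order is 2.

Order 2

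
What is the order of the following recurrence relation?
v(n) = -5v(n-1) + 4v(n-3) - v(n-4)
The order is the largest lag k for which v(n-k) appears. Here the deepest term is v(n-4), so the order is 4.

Order 4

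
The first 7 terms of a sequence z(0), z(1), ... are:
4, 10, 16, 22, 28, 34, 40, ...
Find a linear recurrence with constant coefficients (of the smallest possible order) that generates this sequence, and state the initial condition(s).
Look for the lowest-order linear relation among consecutive terms.
Observation: consecutive differences are constant (= 6).
Check at n=2: 1·10 + 6 = 16. ✓

z(n) = z(n-1) + 6, z(0) = 4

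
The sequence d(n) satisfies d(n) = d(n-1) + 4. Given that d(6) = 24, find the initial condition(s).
d(6) = d(0) + 6·4, so d(0) = 24 - 24 = 0.

d(0) = 0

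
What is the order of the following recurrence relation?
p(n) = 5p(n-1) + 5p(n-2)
The order is the largest lag k for which p(n-k) appears. Here the deepest term is p(n-2), so the order is 2.

Order 2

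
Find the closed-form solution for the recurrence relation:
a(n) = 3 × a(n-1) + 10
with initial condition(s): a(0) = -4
Recurrence: a(n) = 3 × a(n-1) + 10, initial: a(0) = -4.
Try a(n) = A·3ⁿ + C. Substituting: A·3ⁿ + C = 3(A·3ⁿ⁻¹ + C) + 10 = A·3ⁿ + 3C + 10, so C = 3C + 10, giving C = -5. Then a(0) = A - 5 = -4 gives A = 1.

a(n) = 3ⁿ - 5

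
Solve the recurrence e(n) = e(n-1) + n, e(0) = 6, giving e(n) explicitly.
Recurrence: e(n) = e(n-1) + n, initial: e(0) = 6.
Telescoping: e(n) = e(0) + Σᵢ₌₁ⁿ i = 6 + n(n+1)/2.

e(n) = n(n+1)/2 + 6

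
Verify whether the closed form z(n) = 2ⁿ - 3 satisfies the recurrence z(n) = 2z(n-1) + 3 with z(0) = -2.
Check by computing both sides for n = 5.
From the recurrence with z(0) = -2:
  z(0) = -2, z(1) = -1, z(2) = 1, z(3) = 5, z(4) = 13, z(5) = 29
  so the recurrence gives z(5) = 29.
From the proposed closed form z(n) = 2ⁿ - 3:
  z(5) = 29.
Both sides give 29 at n = 5, and the initial condition(s) match, so the closed form is consistent.

Yes, the closed form is correct.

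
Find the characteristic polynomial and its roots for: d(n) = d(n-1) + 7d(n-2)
Substitute d(n) = rⁿ and divide through by rⁿ⁻²: r² - r - 7 = 0
Discriminant: 1² + 4·7 = 29, not a perfect square, so by the quadratic formula r = (1 ± √29)/2.
General solution: d(n) = A·r₁ⁿ + B·r₂ⁿ where r₁,r₂ = (1 ± √29)/2

Characteristic: r² - r - 7 = 0, Roots: r = (1 ± √29)/2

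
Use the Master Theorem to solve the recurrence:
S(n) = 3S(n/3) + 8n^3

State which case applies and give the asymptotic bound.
Master Theorem template: S(n) = a·S(n/b) + f(n).
Here: a=3, b=3, f(n)=8n^3
Compute log_b(a) = log_3(3) = 1.
f(n) = 8n^3 = Ω(n^(1+ε)) with ε = 2, and the regularity condition holds (a·f(n/b) = (a/b^3)·f(n) with a/b^3 = 3^-2 < 1). Case 3: S(n) = Θ(f(n)) = Θ(n^3).

Case 3: S(n) = Θ(n^3)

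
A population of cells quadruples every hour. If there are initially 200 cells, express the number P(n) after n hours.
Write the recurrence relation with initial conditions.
Each hour multiplies the count by 4, so the count after n hours depends only on the count after n-1 hours: P(n) = 4 × P(n-1). The starting count gives P(0) = 200.
Unrolling n times gives the closed form P(n) = 200 × 4ⁿ.

P(n) = 4 × P(n-1), P(0) = 200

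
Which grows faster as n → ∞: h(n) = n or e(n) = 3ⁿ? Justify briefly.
Comparing growth rates:
Growth-rate hierarchy: log n ≺ any polynomial ≺ any exponential cⁿ (c>1) ≺ n! ≺ nⁿ.
exponential base 3 dominates polynomial degree 1 asymptotically.

e(n) grows faster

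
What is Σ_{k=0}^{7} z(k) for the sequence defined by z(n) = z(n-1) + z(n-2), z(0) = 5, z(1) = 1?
Computing the sequence terms: 5, 1, 6, 7, 13, 20, 33, 53
Adding these values together:

138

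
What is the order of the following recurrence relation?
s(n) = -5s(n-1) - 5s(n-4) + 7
The order is the largest lag k for which s(n-k) appears. Here the deepest term is s(n-4) (the 7 term is non-homogeneous and does not affect the order), so the order is 4.

Order 4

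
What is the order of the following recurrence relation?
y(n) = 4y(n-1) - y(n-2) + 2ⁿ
The order is the largest lag k for which y(n-k) appears. Here the deepest term is y(n-2) (the 2ⁿ term is non-homogeneous and does not affect the order), so the order is 2.

Order 2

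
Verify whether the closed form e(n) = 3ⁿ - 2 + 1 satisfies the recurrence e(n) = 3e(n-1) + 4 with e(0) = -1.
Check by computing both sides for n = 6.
From the recurrence with e(0) = -1:
  e(0) = -1, e(1) = 1, e(2) = 7, e(3) = 25, e(4) = 79, e(5) = 241, e(6) = 727
  so the recurrence gives e(6) = 727.
From the proposed closed form e(n) = 3ⁿ - 2 + 1:
  e(6) = 728.
The recurrence gives 727 but the closed form gives 728, so the closed form does not satisfy the recurrence.

No, the closed form is incorrect.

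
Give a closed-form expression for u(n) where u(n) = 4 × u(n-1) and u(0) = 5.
Recurrence: u(n) = 4 × u(n-1), initial: u(0) = 5.
Each term is 4 times the previous, so this is geometric with ratio 4. After n steps: u(n) = u(0)·4ⁿ = 5·4ⁿ.

u(n) = 5·4ⁿ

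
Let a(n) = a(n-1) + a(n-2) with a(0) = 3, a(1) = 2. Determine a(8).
Computing the sequence terms:
3, 2, 5, 7, 12, 19, 31, 50, 81

81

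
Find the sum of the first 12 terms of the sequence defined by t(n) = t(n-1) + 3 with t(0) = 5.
Computing the sequence terms: 5, 8, 11, 14, 17, 20, 23, 26, 29, 32, 35, 38
Adding these values together:

258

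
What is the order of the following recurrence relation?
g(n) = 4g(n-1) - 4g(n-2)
The order is the largest lag k for which g(n-k) appears. Here the deepest term is g(n-2), so the order is 2.

Order 2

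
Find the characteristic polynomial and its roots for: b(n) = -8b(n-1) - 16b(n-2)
Substitute b(n) = rⁿ and divide through by rⁿ⁻²: r² + 8r + 16 = 0
Factor: (r + 4)² = 0, so r = -4 (double root).
General solution: b(n) = (A + Bn)·(-4)ⁿ

Characteristic: r² + 8r + 16 = 0, Roots: r = -4 (double root)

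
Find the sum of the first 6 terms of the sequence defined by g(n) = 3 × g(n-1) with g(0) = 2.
Computing the sequence terms: 2, 6, 18, 54, 162, 486
Adding these values together:

728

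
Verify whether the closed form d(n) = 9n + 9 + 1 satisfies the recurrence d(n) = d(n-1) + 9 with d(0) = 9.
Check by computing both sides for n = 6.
From the recurrence with d(0) = 9:
  d(0) = 9, d(1) = 18, d(2) = 27, d(3) = 36, d(4) = 45, d(5) = 54, d(6) = 63
  so the recurrence gives d(6) = 63.
From the proposed closed form d(n) = 9n + 9 + 1:
  d(6) = 64.
The recurrence gives 63 but the closed form gives 64, so the closed form does not satisfy the recurrence.

No, the closed form is incorrect.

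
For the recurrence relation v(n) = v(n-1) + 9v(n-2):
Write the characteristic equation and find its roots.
Substitute v(n) = rⁿ and divide through by rⁿ⁻²: r² - r - 9 = 0
Discriminant: 1² + 4·9 = 37, not a perfect square, so by the quadratic formula r = (1 ± √37)/2.
General solution: v(n) = A·r₁ⁿ + B·r₂ⁿ where r₁,r₂ = (1 ± √37)/2

Characteristic: r² - r - 9 = 0, Roots: r = (1 ± √37)/2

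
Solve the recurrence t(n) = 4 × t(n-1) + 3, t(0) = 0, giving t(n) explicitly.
Recurrence: t(n) = 4 × t(n-1) + 3, initial: t(0) = 0.
Try t(n) = A·4ⁿ + C. Substituting: A·4ⁿ + C = 4(A·4ⁿ⁻¹ + C) + 3 = A·4ⁿ + 4C + 3, so C = 4C + 3, giving C = -1. Then t(0) = A - 1 = 0 gives A = 1.

t(n) = 4ⁿ - 1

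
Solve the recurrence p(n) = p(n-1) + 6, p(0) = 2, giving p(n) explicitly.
Recurrence: p(n) = p(n-1) + 6, initial: p(0) = 2.
Each step adds 6, so p(n) = p(0) + 6n = 6n + 2.

p(n) = 6n + 2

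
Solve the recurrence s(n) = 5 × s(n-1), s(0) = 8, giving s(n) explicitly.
Recurrence: s(n) = 5 × s(n-1), initial: s(0) = 8.
Each term is 5 times the previous, so this is geometric with ratio 5. After n steps: s(n) = s(0)·5ⁿ = 8·5ⁿ.

s(n) = 8·5ⁿ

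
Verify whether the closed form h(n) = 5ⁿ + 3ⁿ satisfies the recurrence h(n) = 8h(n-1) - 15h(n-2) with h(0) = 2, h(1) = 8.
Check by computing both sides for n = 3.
From the recurrence with h(0) = 2, h(1) = 8:
  h(0) = 2, h(1) = 8, h(2) = 34, h(3) = 152
  so the recurrence gives h(3) = 152.
From the proposed closed form h(n) = 5ⁿ + 3ⁿ:
  h(3) = 152.
Both sides give 152 at n = 3, and the initial condition(s) match, so the closed form is consistent.

Yes, the closed form is correct.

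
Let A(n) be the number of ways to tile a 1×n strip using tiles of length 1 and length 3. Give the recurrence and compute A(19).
Condition on the last tile: it has length 1 (leaving a 1×(n-1) strip) or length 3 (leaving a 1×(n-3) strip), so A(n) = A(n-1) + A(n-3) (order-3 linear recurrence).
For 0 ≤ i < 3 only unit tiles fit, so A(i) = 1.
Iterating the recurrence: A(3) = 2, A(4) = 3, A(5) = 4, A(6) = 6, A(7) = 9, A(8) = 13, A(9) = 19, A(10) = 28, A(11) = 41, A(12) = 60, A(13) = 88, A(14) = 129, A(15) = 189, A(16) = 277, A(17) = 406, A(18) = 595, A(19) = 872.

A(n) = A(n-1) + A(n-3), with A(i) = 1 for 0 ≤ i < 3; A(19) = 872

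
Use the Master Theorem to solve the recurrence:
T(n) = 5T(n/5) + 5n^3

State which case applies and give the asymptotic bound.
Master Theorem template: T(n) = a·T(n/b) + f(n).
Here: a=5, b=5, f(n)=5n^3
Compute log_b(a) = log_5(5) = 1.
f(n) = 5n^3 = Ω(n^(1+ε)) with ε = 2, and the regularity condition holds (a·f(n/b) = (a/b^3)·f(n) with a/b^3 = 5^-2 < 1). Case 3: T(n) = Θ(f(n)) = Θ(n^3).

Case 3: T(n) = Θ(n^3)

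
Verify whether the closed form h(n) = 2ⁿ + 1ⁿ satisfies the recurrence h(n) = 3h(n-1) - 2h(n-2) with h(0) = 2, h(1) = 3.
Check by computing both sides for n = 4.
From the recurrence with h(0) = 2, h(1) = 3:
  h(0) = 2, h(1) = 3, h(2) = 5, h(3) = 9, h(4) = 17
  so the recurrence gives h(4) = 17.
From the proposed closed form h(n) = 2ⁿ + 1ⁿ:
  h(4) = 17.
Both sides give 17 at n = 4, and the initial condition(s) match, so the closed form is consistent.

Yes, the closed form is correct.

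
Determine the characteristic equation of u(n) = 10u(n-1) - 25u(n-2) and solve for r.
Substitute u(n) = rⁿ and divide through by rⁿ⁻²: r² - 10r + 25 = 0
Factor: (r - 5)² = 0, so r = 5 (double root).
General solution: u(n) = (A + Bn)·5ⁿ

Characteristic: r² - 10r + 25 = 0, Roots: r = 5 (double root)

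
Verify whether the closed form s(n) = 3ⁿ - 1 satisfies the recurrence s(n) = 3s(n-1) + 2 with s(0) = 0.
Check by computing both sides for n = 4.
From the recurrence with s(0) = 0:
  s(0) = 0, s(1) = 2, s(2) = 8, s(3) = 26, s(4) = 80
  so the recurrence gives s(4) = 80.
From the proposed closed form s(n) = 3ⁿ - 1:
  s(4) = 80.
Both sides give 80 at n = 4, and the initial condition(s) match, so the closed form is consistent.

Yes, the closed form is correct.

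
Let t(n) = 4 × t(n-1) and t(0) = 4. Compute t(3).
Computing step by step:
t(0) = 4
t(1) = 4 × 4 = 16
t(2) = 4 × 16 = 64
t(3) = 4 × 64 = 256

256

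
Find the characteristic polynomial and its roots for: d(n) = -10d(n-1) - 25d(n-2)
Substitute d(n) = rⁿ and divide through by rⁿ⁻²: r² + 10r + 25 = 0
Factor: (r + 5)² = 0, so r = -5 (double root).
General solution: d(n) = (A + Bn)·(-5)ⁿ

Characteristic: r² + 10r + 25 = 0, Roots: r = -5 (double root)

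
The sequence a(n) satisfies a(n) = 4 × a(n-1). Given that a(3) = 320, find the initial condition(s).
In general a(n) = 4ⁿ · a(0). At n = 3: a(0) = a(3) / 4^3 = 320 / 64 = 5.

a(0) = 5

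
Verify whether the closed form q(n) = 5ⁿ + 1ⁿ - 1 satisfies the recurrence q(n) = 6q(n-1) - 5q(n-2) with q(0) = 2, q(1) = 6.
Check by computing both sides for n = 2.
From the recurrence with q(0) = 2, q(1) = 6:
  q(0) = 2, q(1) = 6, q(2) = 26
  so the recurrence gives q(2) = 26.
From the proposed closed form q(n) = 5ⁿ + 1ⁿ - 1:
  q(2) = 25.
The recurrence gives 26 but the closed form gives 25, so the closed form does not satisfy the recurrence.

No, the closed form is incorrect.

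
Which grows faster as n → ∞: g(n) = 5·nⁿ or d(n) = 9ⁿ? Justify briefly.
Comparing growth rates:
Growth-rate hierarchy: log n ≺ any polynomial ≺ any exponential cⁿ (c>1) ≺ n! ≺ nⁿ.
super-exponential nⁿ dominates exponential base 9 asymptotically.

g(n) grows faster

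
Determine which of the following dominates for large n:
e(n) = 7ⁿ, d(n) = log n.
Comparing growth rates:
Growth-rate hierarchy: log n ≺ any polynomial ≺ any exponential cⁿ (c>1) ≺ n! ≺ nⁿ.
exponential base 7 dominates logarithmic asymptotically.

e(n) grows faster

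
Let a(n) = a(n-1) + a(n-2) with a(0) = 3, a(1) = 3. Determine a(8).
Computing the sequence terms:
3, 3, 6, 9, 15, 24, 39, 63, 102

102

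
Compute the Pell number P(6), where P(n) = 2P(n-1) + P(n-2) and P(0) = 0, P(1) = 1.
Computing the sequence terms:
0, 1, 2, 5, 12, 29, 70

70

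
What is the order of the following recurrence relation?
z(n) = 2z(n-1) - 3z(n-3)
The order is the largest lag k for which z(n-k) appears. Here the deepest term is z(n-3), so the order is 3.

Order 3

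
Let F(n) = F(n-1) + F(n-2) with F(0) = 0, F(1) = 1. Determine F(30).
Computing the sequence terms:
0, 1, 1, 2, 3, 5, 8, 13, 21, 34, 55, 89, 144, 233, 377, 610, 987, 1597, 2584, 4181, 6765, 10946, 17711, 28657, 46368, 75025, 121393, 196418, 317811, 514229, 832040

832040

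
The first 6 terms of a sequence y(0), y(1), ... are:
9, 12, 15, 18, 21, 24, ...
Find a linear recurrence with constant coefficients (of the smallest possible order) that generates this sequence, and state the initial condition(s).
Look for the lowest-order linear relation among consecutive terms.
Observation: consecutive differences are constant (= 3).
Check at n=2: 1·12 + 3 = 15. ✓

y(n) = y(n-1) + 3, y(0) = 9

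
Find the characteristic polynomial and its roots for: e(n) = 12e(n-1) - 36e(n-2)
Substitute e(n) = rⁿ and divide through by rⁿ⁻²: r² - 12r + 36 = 0
Factor: (r - 6)² = 0, so r = 6 (double root).
General solution: e(n) = (A + Bn)·6ⁿ

Characteristic: r² - 12r + 36 = 0, Roots: r = 6 (double root)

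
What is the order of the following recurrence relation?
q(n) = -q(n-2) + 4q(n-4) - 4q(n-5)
The order is the largest lag k for which q(n-k) appears. Here the deepest term is q(n-5), so the order is 5.

Order 5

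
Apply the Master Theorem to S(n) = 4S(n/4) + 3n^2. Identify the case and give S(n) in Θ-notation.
Master Theorem template: S(n) = a·S(n/b) + f(n).
Here: a=4, b=4, f(n)=3n^2
Compute log_b(a) = log_4(4) = 1.
f(n) = 3n^2 = Ω(n^(1+ε)) with ε = 1, and the regularity condition holds (a·f(n/b) = (a/b^2)·f(n) with a/b^2 = 4^-1 < 1). Case 3: S(n) = Θ(f(n)) = Θ(n^2).

Case 3: S(n) = Θ(n^2)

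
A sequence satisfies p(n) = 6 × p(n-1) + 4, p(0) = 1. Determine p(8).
Computing step by step:
p(0) = 1
p(1) = 6 × 1 + 4 = 10
p(2) = 6 × 10 + 4 = 64
p(3) = 6 × 64 + 4 = 388
p(4) = 6 × 388 + 4 = 2332
p(5) = 6 × 2332 + 4 = 13996
p(6) = 6 × 13996 + 4 = 83980
p(7) = 6 × 83980 + 4 = 503884
p(8) = 6 × 503884 + 4 = 3023308

3023308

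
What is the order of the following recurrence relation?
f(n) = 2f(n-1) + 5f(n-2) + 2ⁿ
The order is the largest lag k for which f(n-k) appears. Here the deepest term is f(n-2) (the 2ⁿ term is non-homogeneous and does not affect the order), so the order is 2.

Order 2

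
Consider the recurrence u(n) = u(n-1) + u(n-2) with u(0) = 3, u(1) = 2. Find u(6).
Computing the sequence terms:
3, 2, 5, 7, 12, 19, 31

31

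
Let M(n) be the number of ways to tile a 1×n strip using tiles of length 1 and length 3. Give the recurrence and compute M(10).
Condition on the last tile: it has length 1 (leaving a 1×(n-1) strip) or length 3 (leaving a 1×(n-3) strip), so M(n) = M(n-1) + M(n-3) (order-3 linear recurrence).
For 0 ≤ i < 3 only unit tiles fit, so M(i) = 1.
Iterating the recurrence: M(3) = 2, M(4) = 3, M(5) = 4, M(6) = 6, M(7) = 9, M(8) = 13, M(9) = 19, M(10) = 28.

M(n) = M(n-1) + M(n-3), with M(i) = 1 for 0 ≤ i < 3; M(10) = 28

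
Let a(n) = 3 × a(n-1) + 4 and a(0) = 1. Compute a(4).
Computing step by step:
a(0) = 1
a(1) = 3 × 1 + 4 = 7
a(2) = 3 × 7 + 4 = 25
a(3) = 3 × 25 + 4 = 79
a(4) = 3 × 79 + 4 = 241

241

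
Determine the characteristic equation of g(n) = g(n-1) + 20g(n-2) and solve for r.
Substitute g(n) = rⁿ and divide through by rⁿ⁻²: r² - r - 20 = 0
Factor: (r + 4)(r - 5) = 0, so r = -4, 5.
General solution: g(n) = A·(-4)ⁿ + B·5ⁿ

Characteristic: r² - r - 20 = 0, Roots: r = -4, 5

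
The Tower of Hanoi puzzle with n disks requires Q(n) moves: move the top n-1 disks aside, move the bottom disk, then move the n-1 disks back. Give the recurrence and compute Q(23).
Moving n disks = move the top n-1 disks aside (Q(n-1) moves) + move the largest disk (1 move) + move the n-1 disks back on top (Q(n-1) moves), so Q(n) = 2Q(n-1) + 1, with Q(1) = 1 (a single disk takes one move).
First terms: 1, 3, 7, 15, 31, 63, … — each is one less than a power of 2. Indeed Q(n) + 1 = 2(Q(n-1) + 1) with Q(1) + 1 = 2, so Q(n) + 1 = 2ⁿ and Q(n) = 2ⁿ - 1.
Hence Q(23) = 2^23 - 1 = 8388608 - 1 = 8388607.

Q(n) = 2Q(n-1) + 1, Q(1) = 1; Q(23) = 8388607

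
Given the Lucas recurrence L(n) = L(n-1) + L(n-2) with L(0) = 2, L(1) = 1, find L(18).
Computing the sequence terms:
2, 1, 3, 4, 7, 11, 18, 29, 47, 76, 123, 199, 322, 521, 843, 1364, 2207, 3571, 5778

5778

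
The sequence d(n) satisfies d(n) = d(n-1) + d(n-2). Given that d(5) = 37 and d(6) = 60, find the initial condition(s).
Work backwards using d(k) = d(k+2) - d(k+1):
d(4) = d(6) - d(5) = 60 - 37 = 23
d(3) = d(5) - d(4) = 37 - 23 = 14
d(2) = d(4) - d(3) = 23 - 14 = 9
d(1) = d(3) - d(2) = 14 - 9 = 5
d(0) = d(2) - d(1) = 9 - 5 = 4

d(0) = 4, d(1) = 5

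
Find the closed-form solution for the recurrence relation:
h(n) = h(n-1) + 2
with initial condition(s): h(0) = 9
Recurrence: h(n) = h(n-1) + 2, initial: h(0) = 9.
Each step adds 2, so h(n) = h(0) + 2n = 2n + 9.

h(n) = 2n + 9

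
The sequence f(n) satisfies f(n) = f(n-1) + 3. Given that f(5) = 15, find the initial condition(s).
f(5) = f(0) + 5·3, so f(0) = 15 - 15 = 0.

f(0) = 0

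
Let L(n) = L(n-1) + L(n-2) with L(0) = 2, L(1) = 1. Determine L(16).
Computing the sequence terms:
2, 1, 3, 4, 7, 11, 18, 29, 47, 76, 123, 199, 322, 521, 843, 1364, 2207

2207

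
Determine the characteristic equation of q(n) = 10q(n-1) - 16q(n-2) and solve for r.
Substitute q(n) = rⁿ and divide through by rⁿ⁻²: r² - 10r + 16 = 0
Factor: (r - 8)(r - 2) = 0, so r = 8, 2.
General solution: q(n) = A·8ⁿ + B·2ⁿ

Characteristic: r² - 10r + 16 = 0, Roots: r = 8, 2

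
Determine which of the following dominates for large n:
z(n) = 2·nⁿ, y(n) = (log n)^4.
Comparing growth rates:
Growth-rate hierarchy: log n ≺ any polynomial ≺ any exponential cⁿ (c>1) ≺ n! ≺ nⁿ.
super-exponential nⁿ dominates polylogarithmic (log n)^4 asymptotically.

z(n) grows faster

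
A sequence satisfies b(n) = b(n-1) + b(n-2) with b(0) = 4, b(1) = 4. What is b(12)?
Computing the sequence terms:
4, 4, 8, 12, 20, 32, 52, 84, 136, 220, 356, 576, 932

932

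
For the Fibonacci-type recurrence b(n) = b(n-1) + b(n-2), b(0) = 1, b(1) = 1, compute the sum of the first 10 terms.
Computing the sequence terms: 1, 1, 2, 3, 5, 8, 13, 21, 34, 55
Adding these values together:

143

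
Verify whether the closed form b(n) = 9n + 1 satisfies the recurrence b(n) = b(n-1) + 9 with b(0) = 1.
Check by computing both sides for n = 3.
From the recurrence with b(0) = 1:
  b(0) = 1, b(1) = 10, b(2) = 19, b(3) = 28
  so the recurrence gives b(3) = 28.
From the proposed closed form b(n) = 9n + 1:
  b(3) = 28.
Both sides give 28 at n = 3, and the initial condition(s) match, so the closed form is consistent.

Yes, the closed form is correct.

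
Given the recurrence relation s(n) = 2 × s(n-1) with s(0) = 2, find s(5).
Computing step by step:
s(0) = 2
s(1) = 2 × 2 = 4
s(2) = 2 × 4 = 8
s(3) = 2 × 8 = 16
s(4) = 2 × 16 = 32
s(5) = 2 × 32 = 64

64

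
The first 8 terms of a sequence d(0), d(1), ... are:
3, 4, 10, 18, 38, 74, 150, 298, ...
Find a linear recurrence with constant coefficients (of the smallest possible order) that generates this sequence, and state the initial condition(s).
Look for the lowest-order linear relation among consecutive terms.
Observation: d(n) - 1·d(n-1) - (2)·d(n-2) = 0 holds for the shown terms, and no order-1 relation d(n) = α·d(n-1) + β fits.
Check at n=3: 1·10 + (2)·4 = 18. ✓

d(n) = d(n-1) + 2d(n-2), d(0) = 3, d(1) = 4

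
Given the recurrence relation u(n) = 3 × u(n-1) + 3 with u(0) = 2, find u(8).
Computing step by step:
u(0) = 2
u(1) = 3 × 2 + 3 = 9
u(2) = 3 × 9 + 3 = 30
u(3) = 3 × 30 + 3 = 93
u(4) = 3 × 93 + 3 = 282
u(5) = 3 × 282 + 3 = 849
u(6) = 3 × 849 + 3 = 2550
u(7) = 3 × 2550 + 3 = 7653
u(8) = 3 × 7653 + 3 = 22962

22962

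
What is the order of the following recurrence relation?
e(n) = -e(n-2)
The order is the largest lag k for which e(n-k) appears. Here the deepest term is e(n-2), so the order is 2.

Order 2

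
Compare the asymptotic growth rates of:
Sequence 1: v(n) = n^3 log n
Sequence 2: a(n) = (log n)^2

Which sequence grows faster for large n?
Comparing growth rates:
Growth-rate hierarchy: log n ≺ any polynomial ≺ any exponential cⁿ (c>1) ≺ n! ≺ nⁿ.
polynomial degree 3 (with log factor) dominates polylogarithmic (log n)^2 asymptotically.

v(n) grows faster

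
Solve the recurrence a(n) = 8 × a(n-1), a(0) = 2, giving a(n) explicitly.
Recurrence: a(n) = 8 × a(n-1), initial: a(0) = 2.
Each term is 8 times the previous, so this is geometric with ratio 8. After n steps: a(n) = a(0)·8ⁿ = 2·8ⁿ.

a(n) = 2·8ⁿ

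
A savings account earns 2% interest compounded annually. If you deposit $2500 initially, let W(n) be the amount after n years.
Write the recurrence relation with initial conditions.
Each year the balance grows by 2%, i.e. is multiplied by 1 + 2/100 = 1.02, so W(n) = 1.02 × W(n-1). The initial deposit gives W(0) = 2500.
Unrolling gives the closed form W(n) = 2500 × (1.02)ⁿ.

W(n) = 1.02 × W(n-1), W(0) = 2500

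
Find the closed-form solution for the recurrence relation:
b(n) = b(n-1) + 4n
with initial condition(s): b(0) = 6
Recurrence: b(n) = b(n-1) + 4n, initial: b(0) = 6.
Telescoping: b(n) = b(0) + 4·Σᵢ₌₁ⁿ i = 6 + 4·n(n+1)/2.

b(n) = 4·n(n+1)/2 + 6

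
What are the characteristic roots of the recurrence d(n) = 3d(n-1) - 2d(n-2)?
Substitute d(n) = rⁿ and divide through by rⁿ⁻²: r² - 3r + 2 = 0
Factor: (r - 2)(r - 1) = 0, so r = 2, 1.
General solution: d(n) = A·2ⁿ + B·1ⁿ

Characteristic: r² - 3r + 2 = 0, Roots: r = 2, 1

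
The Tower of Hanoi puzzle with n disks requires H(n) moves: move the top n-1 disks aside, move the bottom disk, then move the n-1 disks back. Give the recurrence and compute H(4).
Moving n disks = move the top n-1 disks aside (H(n-1) moves) + move the largest disk (1 move) + move the n-1 disks back on top (H(n-1) moves), so H(n) = 2H(n-1) + 1, with H(1) = 1 (a single disk takes one move).
First terms: 1, 3, 7, 15, … — each is one less than a power of 2. Indeed H(n) + 1 = 2(H(n-1) + 1) with H(1) + 1 = 2, so H(n) + 1 = 2ⁿ and H(n) = 2ⁿ - 1.
Hence H(4) = 2^4 - 1 = 16 - 1 = 15.

H(n) = 2H(n-1) + 1, H(1) = 1; H(4) = 15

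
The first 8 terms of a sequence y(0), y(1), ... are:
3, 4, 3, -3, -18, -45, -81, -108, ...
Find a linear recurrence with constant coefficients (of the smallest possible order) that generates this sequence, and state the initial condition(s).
Look for the lowest-order linear relation among consecutive terms.
Observation: y(n) - 3·y(n-1) - (-3)·y(n-2) = 0 holds for the shown terms, and no order-1 relation y(n) = α·y(n-1) + β fits.
Check at n=3: 3·3 + (-3)·4 = -3. ✓

y(n) = 3y(n-1) - 3y(n-2), y(0) = 3, y(1) = 4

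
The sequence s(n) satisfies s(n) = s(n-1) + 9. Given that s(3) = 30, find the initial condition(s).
s(3) = s(0) + 3·9, so s(0) = 30 - 27 = 3.

s(0) = 3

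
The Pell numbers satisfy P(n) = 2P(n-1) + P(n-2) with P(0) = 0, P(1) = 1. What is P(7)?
Computing the sequence terms:
0, 1, 2, 5, 12, 29, 70, 169

169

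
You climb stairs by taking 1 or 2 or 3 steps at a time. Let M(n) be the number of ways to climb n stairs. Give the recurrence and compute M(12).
Condition on the size of the last step (1 to 3): before it there were n-1, …, n-3 stairs climbed, and these cases are disjoint, so M(n) = M(n-1) + M(n-2) + M(n-3) (order-3 linear recurrence).
Initial conditions by direct count (compositions of i into parts ≤ 3): M(1) = 1; M(2) = 2; M(3) = 4.
Iterating the recurrence: M(4) = 7, M(5) = 13, M(6) = 24, M(7) = 44, M(8) = 81, M(9) = 149, M(10) = 274, M(11) = 504, M(12) = 927.

M(n) = M(n-1) + M(n-2) + M(n-3), M(1) = 1, M(2) = 2, M(3) = 4; M(12) = 927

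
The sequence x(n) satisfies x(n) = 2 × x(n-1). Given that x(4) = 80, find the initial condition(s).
In general x(n) = 2ⁿ · x(0). At n = 4: x(0) = x(4) / 2^4 = 80 / 16 = 5.

x(0) = 5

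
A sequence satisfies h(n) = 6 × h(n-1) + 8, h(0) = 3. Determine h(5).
Computing step by step:
h(0) = 3
h(1) = 6 × 3 + 8 = 26
h(2) = 6 × 26 + 8 = 164
h(3) = 6 × 164 + 8 = 992
h(4) = 6 × 992 + 8 = 5960
h(5) = 6 × 5960 + 8 = 35768

35768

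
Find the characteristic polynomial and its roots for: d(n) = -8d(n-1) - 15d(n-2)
Substitute d(n) = rⁿ and divide through by rⁿ⁻²: r² + 8r + 15 = 0
Factor: (r + 3)(r + 5) = 0, so r = -3, -5.
General solution: d(n) = A·(-3)ⁿ + B·(-5)ⁿ

Characteristic: r² + 8r + 15 = 0, Roots: r = -3, -5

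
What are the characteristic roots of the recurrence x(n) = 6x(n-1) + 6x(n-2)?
Substitute x(n) = rⁿ and divide through by rⁿ⁻²: r² - 6r - 6 = 0
Discriminant: 6² + 4·6 = 60, not a perfect square, so by the quadratic formula r = (6 ± √60)/2.
General solution: x(n) = A·r₁ⁿ + B·r₂ⁿ where r₁,r₂ = (6 ± √60)/2

Characteristic: r² - 6r - 6 = 0, Roots: r = (6 ± √60)/2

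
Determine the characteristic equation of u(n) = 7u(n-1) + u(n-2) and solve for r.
Substitute u(n) = rⁿ and divide through by rⁿ⁻²: r² - 7r - 1 = 0
Discriminant: 7² + 4·1 = 53, not a perfect square, so by the quadratic formula r = (7 ± √53)/2.
General solution: u(n) = A·r₁ⁿ + B·r₂ⁿ where r₁,r₂ = (7 ± √53)/2

Characteristic: r² - 7r - 1 = 0, Roots: r = (7 ± √53)/2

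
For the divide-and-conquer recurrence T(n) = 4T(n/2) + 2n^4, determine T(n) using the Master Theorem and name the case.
Master Theorem template: T(n) = a·T(n/b) + f(n).
Here: a=4, b=2, f(n)=2n^4
Compute log_b(a) = log_2(4) = 2.
f(n) = 2n^4 = Ω(n^(2+ε)) with ε = 2, and the regularity condition holds (a·f(n/b) = (a/b^4)·f(n) with a/b^4 = 2^-2 < 1). Case 3: T(n) = Θ(f(n)) = Θ(n^4).

Case 3: T(n) = Θ(n^4)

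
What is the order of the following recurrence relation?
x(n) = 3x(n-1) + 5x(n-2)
The order is the largest lag k for which x(n-k) appears. Here the deepest term is x(n-2), so the order is 2.

Order 2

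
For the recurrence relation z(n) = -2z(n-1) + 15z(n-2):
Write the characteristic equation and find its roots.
Substitute z(n) = rⁿ and divide through by rⁿ⁻²: r² + 2r - 15 = 0
Factor: (r - 3)(r + 5) = 0, so r = 3, -5.
General solution: z(n) = A·3ⁿ + B·(-5)ⁿ

Characteristic: r² + 2r - 15 = 0, Roots: r = 3, -5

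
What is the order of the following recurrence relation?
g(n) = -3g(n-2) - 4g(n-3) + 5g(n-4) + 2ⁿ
The order is the largest lag k for which g(n-k) appears. Here the deepest term is g(n-4) (the 2ⁿ term is non-homogeneous and does not affect the order), so the order is 4.

Order 4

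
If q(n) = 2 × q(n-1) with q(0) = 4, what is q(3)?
Computing step by step:
q(0) = 4
q(1) = 2 × 4 = 8
q(2) = 2 × 8 = 16
q(3) = 2 × 16 = 32

32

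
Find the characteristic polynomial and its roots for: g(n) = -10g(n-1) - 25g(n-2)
Substitute g(n) = rⁿ and divide through by rⁿ⁻²: r² + 10r + 25 = 0
Factor: (r + 5)² = 0, so r = -5 (double root).
General solution: g(n) = (A + Bn)·(-5)ⁿ

Characteristic: r² + 10r + 25 = 0, Roots: r = -5 (double root)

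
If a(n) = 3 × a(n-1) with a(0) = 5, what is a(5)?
Computing step by step:
a(0) = 5
a(1) = 3 × 5 = 15
a(2) = 3 × 15 = 45
a(3) = 3 × 45 = 135
a(4) = 3 × 135 = 405
a(5) = 3 × 405 = 1215

1215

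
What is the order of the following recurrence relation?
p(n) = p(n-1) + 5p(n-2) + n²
The order is the largest lag k for which p(n-k) appears. Here the deepest term is p(n-2) (the n² term is non-homogeneous and does not affect the order), so the order is 2.

Order 2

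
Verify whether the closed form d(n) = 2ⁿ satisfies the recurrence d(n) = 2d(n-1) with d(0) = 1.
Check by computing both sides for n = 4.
From the recurrence with d(0) = 1:
  d(0) = 1, d(1) = 2, d(2) = 4, d(3) = 8, d(4) = 16
  so the recurrence gives d(4) = 16.
From the proposed closed form d(n) = 2ⁿ:
  d(4) = 16.
Both sides give 16 at n = 4, and the initial condition(s) match, so the closed form is consistent.

Yes, the closed form is correct.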